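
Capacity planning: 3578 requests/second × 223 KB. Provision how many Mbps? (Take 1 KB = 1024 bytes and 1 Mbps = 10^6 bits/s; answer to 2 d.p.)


Formula: Mbps = payload_bytes * RPS * 8 / 1e6
Payload per request = 223 KB = 223 * 1024 = 228352 bytes
Total bytes/sec = 228352 * 3578 = 817043456
Total bits/sec = 817043456 * 8 = 6536347648
Mbps = 6536347648 / 1e6 = 6536.35

6536.35 Mbps


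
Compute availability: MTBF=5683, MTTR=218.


Availability = MTBF / (MTBF + MTTR)
Availability = 5683 / (5683 + 218)
Availability = 5683 / 5901
Availability = 96.3057%

96.3057%


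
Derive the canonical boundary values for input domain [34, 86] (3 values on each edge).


Range: [34, 86]
Boundaries: just below min, min, min+1, max-1, max, just above max
Values: [33, 34, 35, 85, 86, 87]

[33, 34, 35, 85, 86, 87]


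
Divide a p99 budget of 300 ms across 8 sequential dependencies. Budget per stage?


Formula: per_stage = total_budget / stages
per_stage = 300 / 8
per_stage = 37.5 ms

37.5 ms


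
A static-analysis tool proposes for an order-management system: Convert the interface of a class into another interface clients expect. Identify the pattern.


This matches the Adapter pattern

Adapter


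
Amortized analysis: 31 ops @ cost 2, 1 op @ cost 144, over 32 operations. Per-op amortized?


Formula: Amortized cost = Total cost / Operations
Total cost = (31 * 2) + (1 * 144)
Total cost = 62 + 144 = 206
Amortized = 206 / 32 = 6.4375

6.4375


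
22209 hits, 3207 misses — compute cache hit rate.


Formula: hit rate = hits / (hits + misses) * 100
hit rate = 22209 / (22209 + 3207) * 100
hit rate = 22209 / 25416 * 100
hit rate = 87.38%

87.38%


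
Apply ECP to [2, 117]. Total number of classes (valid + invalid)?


Valid range: [2, 117]
Class 1: x < 2 — invalid
Class 2: 2 ≤ x ≤ 117 — valid
Class 3: x > 117 — invalid
Total equivalence classes: 3

3 equivalence classes


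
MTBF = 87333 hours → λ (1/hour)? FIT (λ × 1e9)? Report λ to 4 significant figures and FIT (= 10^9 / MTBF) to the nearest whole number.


Formula: λ = 1 / MTBF; FIT = λ × 1e9 = 1e9 / MTBF
λ = 1 / 87333 ≈ 1.145e-05 failures/hour
FIT = 1e9 / 87333 ≈ 11450 failures per 1e9 hours (nearest whole number)

λ = 1.145e-05 /h, FIT = 11450


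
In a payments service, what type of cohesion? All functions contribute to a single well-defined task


Reasoning: Best: single purpose
Type: Functional cohesion

Functional cohesion


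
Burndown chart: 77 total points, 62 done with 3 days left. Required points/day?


Formula: Required rate = Remaining points / Days left
Remaining = 77 - 62 = 15 points
Required rate = 15 / 3 = 5.0 points/day

5.0 points/day


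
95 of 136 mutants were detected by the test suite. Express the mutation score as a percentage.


Mutation score = killed / total * 100
Mutation score = 95 / 136 * 100
Mutation score = 69.85%

69.85%


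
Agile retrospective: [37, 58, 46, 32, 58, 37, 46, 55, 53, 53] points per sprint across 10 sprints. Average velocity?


Formula: Avg velocity = Total points / Number of sprints
Points: [37, 58, 46, 32, 58, 37, 46, 55, 53, 53]
Sum = 37 + 58 + 46 + 32 + 58 + 37 + 46 + 55 + 53 + 53 = 475
Avg velocity = 475 / 10 = 47.5 points/sprint

47.5 points/sprint


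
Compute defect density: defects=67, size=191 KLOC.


Defect density = defects / KLOC
Defect density = 67 / 191
Defect density = 0.351 defects/KLOC

0.351 defects/KLOC


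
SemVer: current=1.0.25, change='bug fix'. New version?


Current: 1.0.25
Change category: 'bug fix' → patch bump
SemVer rule: patch bump → increment PATCH (MAJOR and MINOR unchanged)
New: 1.0.26

1.0.26


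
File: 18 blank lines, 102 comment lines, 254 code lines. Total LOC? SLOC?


Total LOC = blank + comment + code
Total LOC = 18 + 102 + 254 = 374
SLOC (source only) = code = 254

Total LOC: 374, SLOC: 254


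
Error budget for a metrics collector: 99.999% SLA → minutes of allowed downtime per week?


Formula: allowed downtime = period * (100 - SLA) / 100
Period (week) = 10080 minutes
Unavailability fraction = (100 - 99.999) / 100
Allowed downtime = 10080 * (100 - 99.999) / 100
Allowed downtime = 0.1008 minutes

0.1008 minutes


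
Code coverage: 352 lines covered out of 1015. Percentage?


Coverage = covered / total * 100
Coverage = 352 / 1015 * 100
Coverage = 34.68%

34.68%


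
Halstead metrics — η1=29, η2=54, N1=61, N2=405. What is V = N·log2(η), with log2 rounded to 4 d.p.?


Formula: V = N * log2(η), where N = N1 + N2 and η = η1 + η2
η = 29 + 54 = 83
N = 61 + 405 = 466
log2(83) ≈ 6.3750
V = 466 * 6.3750 = 2970.75

2970.75


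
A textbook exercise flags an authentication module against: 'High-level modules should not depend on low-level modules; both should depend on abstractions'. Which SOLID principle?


This describes the Dependency Inversion Principle (DIP)

Dependency Inversion Principle (DIP)


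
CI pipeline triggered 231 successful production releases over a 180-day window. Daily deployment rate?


Formula: deployments per day = releases / days
= 231 / 180
= 1.283 deploys/day
(equivalently, 8.98 deploys/week)

1.283 deploys/day


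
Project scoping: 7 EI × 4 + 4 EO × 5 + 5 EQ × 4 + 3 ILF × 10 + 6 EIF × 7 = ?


UFP = EI*4 + EO*5 + EQ*4 + ILF*10 + EIF*7
UFP = 7*4 + 4*5 + 5*4 + 3*10 + 6*7
UFP = 28 + 20 + 20 + 30 + 42
UFP = 140

140


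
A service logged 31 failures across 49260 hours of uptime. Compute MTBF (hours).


Formula: MTBF = Total operating time / Number of failures
MTBF = 49260 / 31
MTBF = 1589.03 hours

1589.03 hours


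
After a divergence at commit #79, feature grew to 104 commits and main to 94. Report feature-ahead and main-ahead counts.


Common ancestor: commit #79
feature commits after divergence: 104 - 79 = 25
main commits after divergence: 94 - 79 = 15
feature is 25 commits ahead of main
main is 15 commits ahead of feature

feature ahead: 25, main ahead: 15


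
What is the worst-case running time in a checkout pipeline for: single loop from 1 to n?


Reasoning: one pass through n items
Complexity: O(n)

O(n)


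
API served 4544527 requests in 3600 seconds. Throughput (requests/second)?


Formula: throughput = requests / seconds
throughput = 4544527 / 3600
throughput = 1262.37 requests/second

1262.37 requests/second


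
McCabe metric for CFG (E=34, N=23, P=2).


Formula: V(G) = E - N + 2P
V(G) = 34 - 23 + 2*2
V(G) = 11 + 4
V(G) = 15

15


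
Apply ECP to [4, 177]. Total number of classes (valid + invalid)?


Valid range: [4, 177]
Class 1: x < 4 — invalid
Class 2: 4 ≤ x ≤ 177 — valid
Class 3: x > 177 — invalid
Total equivalence classes: 3

3 equivalence classes


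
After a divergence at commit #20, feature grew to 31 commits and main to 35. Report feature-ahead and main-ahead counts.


Common ancestor: commit #20
feature commits after divergence: 31 - 20 = 11
main commits after divergence: 35 - 20 = 15
feature is 11 commits ahead of main
main is 15 commits ahead of feature

feature ahead: 11, main ahead: 15


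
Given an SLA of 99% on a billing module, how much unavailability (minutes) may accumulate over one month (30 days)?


Formula: allowed downtime = period * (100 - SLA) / 100
Period (month (30 days)) = 43200 minutes
Unavailability fraction = (100 - 99.0) / 100
Allowed downtime = 43200 * (100 - 99.0) / 100
Allowed downtime = 432.0 minutes

432.0 minutes


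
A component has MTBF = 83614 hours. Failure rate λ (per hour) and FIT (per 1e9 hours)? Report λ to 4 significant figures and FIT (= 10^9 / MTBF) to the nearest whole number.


Formula: λ = 1 / MTBF; FIT = λ × 1e9 = 1e9 / MTBF
λ = 1 / 83614 ≈ 1.196e-05 failures/hour
FIT = 1e9 / 83614 ≈ 11960 failures per 1e9 hours (nearest whole number)

λ = 1.196e-05 /h, FIT = 11960


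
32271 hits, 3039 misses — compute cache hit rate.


Formula: hit rate = hits / (hits + misses) * 100
hit rate = 32271 / (32271 + 3039) * 100
hit rate = 32271 / 35310 * 100
hit rate = 91.39%

91.39%


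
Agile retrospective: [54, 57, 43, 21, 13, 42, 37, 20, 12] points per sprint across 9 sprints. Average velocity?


Formula: Avg velocity = Total points / Number of sprints
Points: [54, 57, 43, 21, 13, 42, 37, 20, 12]
Sum = 54 + 57 + 43 + 21 + 13 + 42 + 37 + 20 + 12 = 299
Avg velocity = 299 / 9 = 33.22 points/sprint

33.22 points/sprint


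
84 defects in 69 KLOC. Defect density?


Defect density = defects / KLOC
Defect density = 84 / 69
Defect density = 1.217 defects/KLOC

1.217 defects/KLOC


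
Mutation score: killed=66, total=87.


Mutation score = killed / total * 100
Mutation score = 66 / 87 * 100
Mutation score = 75.86%

75.86%


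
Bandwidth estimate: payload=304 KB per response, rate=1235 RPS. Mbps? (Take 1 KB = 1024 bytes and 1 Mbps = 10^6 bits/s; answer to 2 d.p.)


Formula: Mbps = payload_bytes * RPS * 8 / 1e6
Payload per request = 304 KB = 304 * 1024 = 311296 bytes
Total bytes/sec = 311296 * 1235 = 384450560
Total bits/sec = 384450560 * 8 = 3075604480
Mbps = 3075604480 / 1e6 = 3075.6

3075.6 Mbps


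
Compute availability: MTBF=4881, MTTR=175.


Availability = MTBF / (MTBF + MTTR)
Availability = 4881 / (4881 + 175)
Availability = 4881 / 5056
Availability = 96.5388%

96.5388%


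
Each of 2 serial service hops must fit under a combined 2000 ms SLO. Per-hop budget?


Formula: per_stage = total_budget / stages
per_stage = 2000 / 2
per_stage = 1000.0 ms

1000.0 ms


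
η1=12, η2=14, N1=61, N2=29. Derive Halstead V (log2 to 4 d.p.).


Formula: V = N * log2(η), where N = N1 + N2 and η = η1 + η2
η = 12 + 14 = 26
N = 61 + 29 = 90
log2(26) ≈ 4.7004
V = 90 * 4.7004 = 423.04

423.04


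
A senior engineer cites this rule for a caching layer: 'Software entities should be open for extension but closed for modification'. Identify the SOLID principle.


This describes the Open/Closed Principle (OCP)

Open/Closed Principle (OCP)


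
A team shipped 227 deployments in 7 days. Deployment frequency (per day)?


Formula: deployments per day = releases / days
= 227 / 7
= 32.429 deploys/day
(equivalently, 227.0 deploys/week)

32.429 deploys/day


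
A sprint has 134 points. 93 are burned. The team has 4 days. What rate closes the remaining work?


Formula: Required rate = Remaining points / Days left
Remaining = 134 - 93 = 41 points
Required rate = 41 / 4 = 10.25 points/day

10.25 points/day


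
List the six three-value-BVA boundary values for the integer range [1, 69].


Range: [1, 69]
Boundaries: just below min, min, min+1, max-1, max, just above max
Values: [0, 1, 2, 68, 69, 70]

[0, 1, 2, 68, 69, 70]


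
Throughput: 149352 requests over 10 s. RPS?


Formula: throughput = requests / seconds
throughput = 149352 / 10
throughput = 14935.2 requests/second

14935.2 requests/second


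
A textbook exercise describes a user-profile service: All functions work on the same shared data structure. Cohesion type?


Reasoning: Functions share data
Type: Communicational cohesion

Communicational cohesion


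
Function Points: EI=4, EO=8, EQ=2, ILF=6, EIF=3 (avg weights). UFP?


UFP = EI*4 + EO*5 + EQ*4 + ILF*10 + EIF*7
UFP = 4*4 + 8*5 + 2*4 + 6*10 + 3*7
UFP = 16 + 40 + 8 + 60 + 21
UFP = 145

145


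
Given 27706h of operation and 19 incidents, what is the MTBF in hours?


Formula: MTBF = Total operating time / Number of failures
MTBF = 27706 / 19
MTBF = 1458.21 hours

1458.21 hours


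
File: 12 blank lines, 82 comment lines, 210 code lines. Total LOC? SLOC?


Total LOC = blank + comment + code
Total LOC = 12 + 82 + 210 = 304
SLOC (source only) = code = 210

Total LOC: 304, SLOC: 210


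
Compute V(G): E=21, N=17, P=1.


Formula: V(G) = E - N + 2P
V(G) = 21 - 17 + 2*1
V(G) = 4 + 2
V(G) = 6

6


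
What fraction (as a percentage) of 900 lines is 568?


Coverage = covered / total * 100
Coverage = 568 / 900 * 100
Coverage = 63.11%

63.11%


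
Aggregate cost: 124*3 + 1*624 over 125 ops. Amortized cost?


Formula: Amortized cost = Total cost / Operations
Total cost = (124 * 3) + (1 * 624)
Total cost = 372 + 624 = 996
Amortized = 996 / 125 = 7.968

7.968


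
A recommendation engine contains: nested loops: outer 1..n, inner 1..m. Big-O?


Reasoning: product of independent bounds
Complexity: O(n*m)

O(n*m)


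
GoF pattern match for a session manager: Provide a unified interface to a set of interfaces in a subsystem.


This matches the Facade pattern

Facade


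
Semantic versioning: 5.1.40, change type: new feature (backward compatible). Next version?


Current: 5.1.40
Change category: 'new feature (backward compatible)' → minor bump
SemVer rule: minor bump → increment MINOR, reset PATCH to 0 (MAJOR unchanged)
New: 5.2.0

5.2.0


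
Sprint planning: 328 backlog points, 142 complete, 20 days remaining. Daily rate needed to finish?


Formula: Required rate = Remaining points / Days left
Remaining = 328 - 142 = 186 points
Required rate = 186 / 20 = 9.3 points/day

9.3 points/day


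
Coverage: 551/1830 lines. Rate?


Coverage = covered / total * 100
Coverage = 551 / 1830 * 100
Coverage = 30.11%

30.11%


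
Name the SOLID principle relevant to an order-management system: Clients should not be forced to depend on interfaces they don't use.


This describes the Interface Segregation Principle (ISP)

Interface Segregation Principle (ISP)


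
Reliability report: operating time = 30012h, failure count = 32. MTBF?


Formula: MTBF = Total operating time / Number of failures
MTBF = 30012 / 32
MTBF = 937.88 hours

937.88 hours


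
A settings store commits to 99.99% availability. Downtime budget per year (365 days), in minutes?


Formula: allowed downtime = period * (100 - SLA) / 100
Period (year (365 days)) = 525600 minutes
Unavailability fraction = (100 - 99.99) / 100
Allowed downtime = 525600 * (100 - 99.99) / 100
Allowed downtime = 52.56 minutes

52.56 minutes


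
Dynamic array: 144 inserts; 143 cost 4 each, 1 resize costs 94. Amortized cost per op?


Formula: Amortized cost = Total cost / Operations
Total cost = (143 * 4) + (1 * 94)
Total cost = 572 + 94 = 666
Amortized = 666 / 144 = 4.625

4.625


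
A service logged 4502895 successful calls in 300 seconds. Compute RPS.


Formula: throughput = requests / seconds
throughput = 4502895 / 300
throughput = 15009.65 requests/second

15009.65 requests/second


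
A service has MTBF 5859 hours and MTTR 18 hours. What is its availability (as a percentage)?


Availability = MTBF / (MTBF + MTTR)
Availability = 5859 / (5859 + 18)
Availability = 5859 / 5877
Availability = 99.6937%

99.6937%


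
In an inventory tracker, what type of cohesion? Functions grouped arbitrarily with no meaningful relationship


Reasoning: Worst: random grouping
Type: Coincidental cohesion

Coincidental cohesion


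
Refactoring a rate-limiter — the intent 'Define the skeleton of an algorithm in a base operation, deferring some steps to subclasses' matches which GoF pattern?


This matches the Template Method pattern

Template Method


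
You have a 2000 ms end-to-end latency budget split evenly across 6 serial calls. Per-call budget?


Formula: per_stage = total_budget / stages
per_stage = 2000 / 6
per_stage = 333.33 ms

333.33 ms


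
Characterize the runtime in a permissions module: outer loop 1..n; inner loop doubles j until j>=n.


Reasoning: linear outer times logarithmic inner
Complexity: O(n log n)

O(n log n)


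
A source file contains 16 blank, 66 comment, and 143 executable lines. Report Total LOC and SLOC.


Total LOC = blank + comment + code
Total LOC = 16 + 66 + 143 = 225
SLOC (source only) = code = 143

Total LOC: 225, SLOC: 143


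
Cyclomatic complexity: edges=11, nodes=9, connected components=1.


Formula: V(G) = E - N + 2P
V(G) = 11 - 9 + 2*1
V(G) = 2 + 2
V(G) = 4

4


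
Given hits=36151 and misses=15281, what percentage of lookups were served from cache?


Formula: hit rate = hits / (hits + misses) * 100
hit rate = 36151 / (36151 + 15281) * 100
hit rate = 36151 / 51432 * 100
hit rate = 70.29%

70.29%


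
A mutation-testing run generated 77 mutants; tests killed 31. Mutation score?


Mutation score = killed / total * 100
Mutation score = 31 / 77 * 100
Mutation score = 40.26%

40.26%


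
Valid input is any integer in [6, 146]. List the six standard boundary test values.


Range: [6, 146]
Boundaries: just below min, min, min+1, max-1, max, just above max
Values: [5, 6, 7, 145, 146, 147]

[5, 6, 7, 145, 146, 147]


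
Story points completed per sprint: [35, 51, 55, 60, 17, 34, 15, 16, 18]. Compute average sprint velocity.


Formula: Avg velocity = Total points / Number of sprints
Points: [35, 51, 55, 60, 17, 34, 15, 16, 18]
Sum = 35 + 51 + 55 + 60 + 17 + 34 + 15 + 16 + 18 = 301
Avg velocity = 301 / 9 = 33.44 points/sprint

33.44 points/sprint


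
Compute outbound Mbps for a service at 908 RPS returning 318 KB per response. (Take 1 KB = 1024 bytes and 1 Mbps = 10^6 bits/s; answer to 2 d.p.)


Formula: Mbps = payload_bytes * RPS * 8 / 1e6
Payload per request = 318 KB = 318 * 1024 = 325632 bytes
Total bytes/sec = 325632 * 908 = 295673856
Total bits/sec = 295673856 * 8 = 2365390848
Mbps = 2365390848 / 1e6 = 2365.39

2365.39 Mbps


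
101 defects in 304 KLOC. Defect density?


Defect density = defects / KLOC
Defect density = 101 / 304
Defect density = 0.332 defects/KLOC

0.332 defects/KLOC


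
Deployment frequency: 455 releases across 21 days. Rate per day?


Formula: deployments per day = releases / days
= 455 / 21
= 21.667 deploys/day
(equivalently, 151.67 deploys/week)

21.667 deploys/day


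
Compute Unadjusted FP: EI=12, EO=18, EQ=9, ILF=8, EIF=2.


UFP = EI*4 + EO*5 + EQ*4 + ILF*10 + EIF*7
UFP = 12*4 + 18*5 + 9*4 + 8*10 + 2*7
UFP = 48 + 90 + 36 + 80 + 14
UFP = 268

268


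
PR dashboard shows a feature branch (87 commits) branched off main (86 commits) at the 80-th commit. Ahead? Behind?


Common ancestor: commit #80
feature commits after divergence: 87 - 80 = 7
main commits after divergence: 86 - 80 = 6
feature is 7 commits ahead of main
main is 6 commits ahead of feature

feature ahead: 7, main ahead: 6


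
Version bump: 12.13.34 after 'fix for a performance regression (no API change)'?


Current: 12.13.34
Change category: 'fix for a performance regression (no API change)' → patch bump
SemVer rule: patch bump → increment PATCH (MAJOR and MINOR unchanged)
New: 12.13.35

12.13.35


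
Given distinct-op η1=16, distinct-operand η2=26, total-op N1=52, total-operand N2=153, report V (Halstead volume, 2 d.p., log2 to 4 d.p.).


Formula: V = N * log2(η), where N = N1 + N2 and η = η1 + η2
η = 16 + 26 = 42
N = 52 + 153 = 205
log2(42) ≈ 5.3923
V = 205 * 5.3923 = 1105.42

1105.42


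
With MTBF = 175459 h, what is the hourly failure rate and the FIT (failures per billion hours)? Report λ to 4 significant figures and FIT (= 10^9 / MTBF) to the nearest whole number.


Formula: λ = 1 / MTBF; FIT = λ × 1e9 = 1e9 / MTBF
λ = 1 / 175459 ≈ 5.699e-06 failures/hour
FIT = 1e9 / 175459 ≈ 5699 failures per 1e9 hours (nearest whole number)

λ = 5.699e-06 /h, FIT = 5699


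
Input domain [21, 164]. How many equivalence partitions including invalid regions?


Valid range: [21, 164]
Class 1: x < 21 — invalid
Class 2: 21 ≤ x ≤ 164 — valid
Class 3: x > 164 — invalid
Total equivalence classes: 3

3 equivalence classes


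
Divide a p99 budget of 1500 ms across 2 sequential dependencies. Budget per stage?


Formula: per_stage = total_budget / stages
per_stage = 1500 / 2
per_stage = 750.0 ms

750.0 ms


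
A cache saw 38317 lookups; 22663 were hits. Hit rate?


Formula: hit rate = hits / (hits + misses) * 100
hit rate = 22663 / (22663 + 15654) * 100
hit rate = 22663 / 38317 * 100
hit rate = 59.15%

59.15%


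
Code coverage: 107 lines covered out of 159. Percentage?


Coverage = covered / total * 100
Coverage = 107 / 159 * 100
Coverage = 67.3%

67.3%


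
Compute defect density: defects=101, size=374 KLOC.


Defect density = defects / KLOC
Defect density = 101 / 374
Defect density = 0.27 defects/KLOC

0.27 defects/KLOC


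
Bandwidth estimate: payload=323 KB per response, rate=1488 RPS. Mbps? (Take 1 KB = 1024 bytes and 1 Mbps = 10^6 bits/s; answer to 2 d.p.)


Formula: Mbps = payload_bytes * RPS * 8 / 1e6
Payload per request = 323 KB = 323 * 1024 = 330752 bytes
Total bytes/sec = 330752 * 1488 = 492158976
Total bits/sec = 492158976 * 8 = 3937271808
Mbps = 3937271808 / 1e6 = 3937.27

3937.27 Mbps


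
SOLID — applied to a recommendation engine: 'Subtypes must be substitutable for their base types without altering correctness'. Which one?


This describes the Liskov Substitution Principle (LSP)

Liskov Substitution Principle (LSP)


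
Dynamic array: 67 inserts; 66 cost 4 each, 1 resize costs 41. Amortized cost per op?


Formula: Amortized cost = Total cost / Operations
Total cost = (66 * 4) + (1 * 41)
Total cost = 264 + 41 = 305
Amortized = 305 / 67 = 4.5522

4.5522


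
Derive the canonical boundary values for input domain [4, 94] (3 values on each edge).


Range: [4, 94]
Boundaries: just below min, min, min+1, max-1, max, just above max
Values: [3, 4, 5, 93, 94, 95]

[3, 4, 5, 93, 94, 95]


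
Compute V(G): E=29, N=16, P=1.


Formula: V(G) = E - N + 2P
V(G) = 29 - 16 + 2*1
V(G) = 13 + 2
V(G) = 15

15


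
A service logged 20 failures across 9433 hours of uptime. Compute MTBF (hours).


Formula: MTBF = Total operating time / Number of failures
MTBF = 9433 / 20
MTBF = 471.65 hours

471.65 hours


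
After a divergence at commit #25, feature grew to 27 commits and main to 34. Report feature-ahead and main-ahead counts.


Common ancestor: commit #25
feature commits after divergence: 27 - 25 = 2
main commits after divergence: 34 - 25 = 9
feature is 2 commits ahead of main
main is 9 commits ahead of feature

feature ahead: 2, main ahead: 9


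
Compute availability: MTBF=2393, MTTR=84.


Availability = MTBF / (MTBF + MTTR)
Availability = 2393 / (2393 + 84)
Availability = 2393 / 2477
Availability = 96.6088%

96.6088%


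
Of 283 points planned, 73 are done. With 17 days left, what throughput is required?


Formula: Required rate = Remaining points / Days left
Remaining = 283 - 73 = 210 points
Required rate = 210 / 17 = 12.35 points/day

12.35 points/day


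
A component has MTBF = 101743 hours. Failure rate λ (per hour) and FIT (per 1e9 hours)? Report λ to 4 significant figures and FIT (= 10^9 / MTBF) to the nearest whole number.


Formula: λ = 1 / MTBF; FIT = λ × 1e9 = 1e9 / MTBF
λ = 1 / 101743 ≈ 9.829e-06 failures/hour
FIT = 1e9 / 101743 ≈ 9829 failures per 1e9 hours (nearest whole number)

λ = 9.829e-06 /h, FIT = 9829


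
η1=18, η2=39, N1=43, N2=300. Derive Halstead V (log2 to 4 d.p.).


Formula: V = N * log2(η), where N = N1 + N2 and η = η1 + η2
η = 18 + 39 = 57
N = 43 + 300 = 343
log2(57) ≈ 5.8329
V = 343 * 5.8329 = 2000.68

2000.68


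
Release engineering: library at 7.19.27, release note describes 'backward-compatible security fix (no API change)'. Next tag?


Current: 7.19.27
Change category: 'backward-compatible security fix (no API change)' → patch bump
SemVer rule: patch bump → increment PATCH (MAJOR and MINOR unchanged)
New: 7.19.28

7.19.28


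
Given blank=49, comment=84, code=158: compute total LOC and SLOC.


Total LOC = blank + comment + code
Total LOC = 49 + 84 + 158 = 291
SLOC (source only) = code = 158

Total LOC: 291, SLOC: 158


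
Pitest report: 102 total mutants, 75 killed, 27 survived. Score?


Mutation score = killed / total * 100
Mutation score = 75 / 102 * 100
Mutation score = 73.53%

73.53%


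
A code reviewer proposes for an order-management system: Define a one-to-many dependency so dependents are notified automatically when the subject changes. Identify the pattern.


This matches the Observer pattern

Observer


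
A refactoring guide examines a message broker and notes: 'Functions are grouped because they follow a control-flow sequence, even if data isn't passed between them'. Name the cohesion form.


Reasoning: Grouped by order of execution within a routine, not by data flow
Type: Procedural cohesion

Procedural cohesion


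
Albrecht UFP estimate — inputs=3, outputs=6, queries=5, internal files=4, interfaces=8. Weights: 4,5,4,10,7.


UFP = EI*4 + EO*5 + EQ*4 + ILF*10 + EIF*7
UFP = 3*4 + 6*5 + 5*4 + 4*10 + 8*7
UFP = 12 + 30 + 20 + 40 + 56
UFP = 158

158


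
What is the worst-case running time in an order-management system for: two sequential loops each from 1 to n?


Reasoning: sequential dominates: O(n) + O(n) = O(n)
Complexity: O(n)

O(n)


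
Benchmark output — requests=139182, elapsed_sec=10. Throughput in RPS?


Formula: throughput = requests / seconds
throughput = 139182 / 10
throughput = 13918.2 requests/second

13918.2 requests/second


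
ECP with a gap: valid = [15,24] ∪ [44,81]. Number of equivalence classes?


Valid ranges: [15,24] and [44,81]
Class 1: x < 15 — invalid
Class 2: 15 ≤ x ≤ 24 — valid
Class 3: 24 < x < 44 — invalid (gap between ranges)
Class 4: 44 ≤ x ≤ 81 — valid
Class 5: x > 81 — invalid
Total equivalence classes: 5

5 equivalence classes


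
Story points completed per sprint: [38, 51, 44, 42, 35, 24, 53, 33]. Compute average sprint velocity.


Formula: Avg velocity = Total points / Number of sprints
Points: [38, 51, 44, 42, 35, 24, 53, 33]
Sum = 38 + 51 + 44 + 42 + 35 + 24 + 53 + 33 = 320
Avg velocity = 320 / 8 = 40.0 points/sprint

40.0 points/sprint


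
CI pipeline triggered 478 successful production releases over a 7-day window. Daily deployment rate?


Formula: deployments per day = releases / days
= 478 / 7
= 68.286 deploys/day
(equivalently, 478.0 deploys/week)

68.286 deploys/day


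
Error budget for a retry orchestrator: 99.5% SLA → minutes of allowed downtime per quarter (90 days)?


Formula: allowed downtime = period * (100 - SLA) / 100
Period (quarter (90 days)) = 129600 minutes
Unavailability fraction = (100 - 99.5) / 100
Allowed downtime = 129600 * (100 - 99.5) / 100
Allowed downtime = 648.0 minutes

648.0 minutes


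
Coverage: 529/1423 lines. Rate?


Coverage = covered / total * 100
Coverage = 529 / 1423 * 100
Coverage = 37.17%

37.17%


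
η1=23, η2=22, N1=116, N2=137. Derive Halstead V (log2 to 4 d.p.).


Formula: V = N * log2(η), where N = N1 + N2 and η = η1 + η2
η = 23 + 22 = 45
N = 116 + 137 = 253
log2(45) ≈ 5.4919
V = 253 * 5.4919 = 1389.45

1389.45


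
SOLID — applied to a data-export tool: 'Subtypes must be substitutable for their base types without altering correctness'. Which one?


This describes the Liskov Substitution Principle (LSP)

Liskov Substitution Principle (LSP)


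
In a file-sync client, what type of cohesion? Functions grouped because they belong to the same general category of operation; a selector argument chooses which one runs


Reasoning: Grouped by category of activity, not by data or sequence
Type: Logical cohesion

Logical cohesion


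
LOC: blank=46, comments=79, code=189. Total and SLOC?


Total LOC = blank + comment + code
Total LOC = 46 + 79 + 189 = 314
SLOC (source only) = code = 189

Total LOC: 314, SLOC: 189


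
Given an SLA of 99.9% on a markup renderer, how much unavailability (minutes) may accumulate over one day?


Formula: allowed downtime = period * (100 - SLA) / 100
Period (day) = 1440 minutes
Unavailability fraction = (100 - 99.9) / 100
Allowed downtime = 1440 * (100 - 99.9) / 100
Allowed downtime = 1.44 minutes

1.44 minutes


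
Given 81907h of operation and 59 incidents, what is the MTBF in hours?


Formula: MTBF = Total operating time / Number of failures
MTBF = 81907 / 59
MTBF = 1388.25 hours

1388.25 hours


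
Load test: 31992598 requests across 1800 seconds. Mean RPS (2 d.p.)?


Formula: throughput = requests / seconds
throughput = 31992598 / 1800
throughput = 17773.67 requests/second

17773.67 requests/second


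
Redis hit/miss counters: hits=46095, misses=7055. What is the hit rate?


Formula: hit rate = hits / (hits + misses) * 100
hit rate = 46095 / (46095 + 7055) * 100
hit rate = 46095 / 53150 * 100
hit rate = 86.73%

86.73%


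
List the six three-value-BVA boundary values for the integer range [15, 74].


Range: [15, 74]
Boundaries: just below min, min, min+1, max-1, max, just above max
Values: [14, 15, 16, 73, 74, 75]

[14, 15, 16, 73, 74, 75]


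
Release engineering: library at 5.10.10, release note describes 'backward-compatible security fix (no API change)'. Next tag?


Current: 5.10.10
Change category: 'backward-compatible security fix (no API change)' → patch bump
SemVer rule: patch bump → increment PATCH (MAJOR and MINOR unchanged)
New: 5.10.11

5.10.11


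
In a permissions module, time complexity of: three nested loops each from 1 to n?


Reasoning: three levels of nesting over n
Complexity: O(n^3)

O(n^3)


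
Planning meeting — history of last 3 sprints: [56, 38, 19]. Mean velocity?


Formula: Avg velocity = Total points / Number of sprints
Points: [56, 38, 19]
Sum = 56 + 38 + 19 = 113
Avg velocity = 113 / 3 = 37.67 points/sprint

37.67 points/sprint


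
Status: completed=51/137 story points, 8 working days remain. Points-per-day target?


Formula: Required rate = Remaining points / Days left
Remaining = 137 - 51 = 86 points
Required rate = 86 / 8 = 10.75 points/day

10.75 points/day


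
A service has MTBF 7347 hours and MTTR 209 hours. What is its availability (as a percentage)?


Availability = MTBF / (MTBF + MTTR)
Availability = 7347 / (7347 + 209)
Availability = 7347 / 7556
Availability = 97.234%

97.234%


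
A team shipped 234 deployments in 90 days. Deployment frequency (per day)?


Formula: deployments per day = releases / days
= 234 / 90
= 2.6 deploys/day
(equivalently, 18.2 deploys/week)

2.6 deploys/day


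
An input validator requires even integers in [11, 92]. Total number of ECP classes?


Constraint: even integers in [11, 92]
Class 1: x < 11 — out-of-range invalid
Class 2: x in [11,92] but odd — wrong type invalid
Class 3: x in [11,92] and even — valid
Class 4: x > 92 — out-of-range invalid
Total equivalence classes: 4

4 equivalence classes


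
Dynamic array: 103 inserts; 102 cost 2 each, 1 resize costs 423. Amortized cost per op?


Formula: Amortized cost = Total cost / Operations
Total cost = (102 * 2) + (1 * 423)
Total cost = 204 + 423 = 627
Amortized = 627 / 103 = 6.0874

6.0874


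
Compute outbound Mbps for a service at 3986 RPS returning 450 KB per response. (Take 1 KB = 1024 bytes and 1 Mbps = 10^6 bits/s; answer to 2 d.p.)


Formula: Mbps = payload_bytes * RPS * 8 / 1e6
Payload per request = 450 KB = 450 * 1024 = 460800 bytes
Total bytes/sec = 460800 * 3986 = 1836748800
Total bits/sec = 1836748800 * 8 = 14693990400
Mbps = 14693990400 / 1e6 = 14693.99

14693.99 Mbps


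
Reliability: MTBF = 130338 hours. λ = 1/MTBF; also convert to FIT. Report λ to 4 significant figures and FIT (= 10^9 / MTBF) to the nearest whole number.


Formula: λ = 1 / MTBF; FIT = λ × 1e9 = 1e9 / MTBF
λ = 1 / 130338 ≈ 7.672e-06 failures/hour
FIT = 1e9 / 130338 ≈ 7672 failures per 1e9 hours (nearest whole number)

λ = 7.672e-06 /h, FIT = 7672


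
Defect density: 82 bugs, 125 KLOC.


Defect density = defects / KLOC
Defect density = 82 / 125
Defect density = 0.656 defects/KLOC

0.656 defects/KLOC


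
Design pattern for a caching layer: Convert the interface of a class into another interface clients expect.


This matches the Adapter pattern

Adapter


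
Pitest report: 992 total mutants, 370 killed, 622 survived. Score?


Mutation score = killed / total * 100
Mutation score = 370 / 992 * 100
Mutation score = 37.3%

37.3%


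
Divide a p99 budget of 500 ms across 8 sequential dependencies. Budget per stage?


Formula: per_stage = total_budget / stages
per_stage = 500 / 8
per_stage = 62.5 ms

62.5 ms


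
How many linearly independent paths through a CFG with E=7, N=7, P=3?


Formula: V(G) = E - N + 2P
V(G) = 7 - 7 + 2*3
V(G) = 0 + 6
V(G) = 6

6


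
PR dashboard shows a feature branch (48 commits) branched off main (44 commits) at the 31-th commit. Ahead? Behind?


Common ancestor: commit #31
feature commits after divergence: 48 - 31 = 17
main commits after divergence: 44 - 31 = 13
feature is 17 commits ahead of main
main is 13 commits ahead of feature

feature ahead: 17, main ahead: 13


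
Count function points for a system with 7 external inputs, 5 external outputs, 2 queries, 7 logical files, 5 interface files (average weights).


UFP = EI*4 + EO*5 + EQ*4 + ILF*10 + EIF*7
UFP = 7*4 + 5*5 + 2*4 + 7*10 + 5*7
UFP = 28 + 25 + 8 + 70 + 35
UFP = 166

166


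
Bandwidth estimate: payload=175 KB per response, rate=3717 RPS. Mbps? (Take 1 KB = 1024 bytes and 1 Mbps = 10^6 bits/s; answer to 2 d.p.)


Formula: Mbps = payload_bytes * RPS * 8 / 1e6
Payload per request = 175 KB = 175 * 1024 = 179200 bytes
Total bytes/sec = 179200 * 3717 = 666086400
Total bits/sec = 666086400 * 8 = 5328691200
Mbps = 5328691200 / 1e6 = 5328.69

5328.69 Mbps


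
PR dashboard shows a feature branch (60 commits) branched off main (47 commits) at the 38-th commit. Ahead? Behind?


Common ancestor: commit #38
feature commits after divergence: 60 - 38 = 22
main commits after divergence: 47 - 38 = 9
feature is 22 commits ahead of main
main is 9 commits ahead of feature

feature ahead: 22, main ahead: 9


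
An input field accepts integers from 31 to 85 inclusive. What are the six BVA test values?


Range: [31, 85]
Boundaries: just below min, min, min+1, max-1, max, just above max
Values: [30, 31, 32, 84, 85, 86]

[30, 31, 32, 84, 85, 86]


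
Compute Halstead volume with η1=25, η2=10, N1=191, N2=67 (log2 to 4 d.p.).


Formula: V = N * log2(η), where N = N1 + N2 and η = η1 + η2
η = 25 + 10 = 35
N = 191 + 67 = 258
log2(35) ≈ 5.1293
V = 258 * 5.1293 = 1323.36

1323.36


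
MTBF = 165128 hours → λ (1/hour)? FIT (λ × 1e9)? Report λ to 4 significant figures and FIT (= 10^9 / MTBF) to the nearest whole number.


Formula: λ = 1 / MTBF; FIT = λ × 1e9 = 1e9 / MTBF
λ = 1 / 165128 ≈ 6.056e-06 failures/hour
FIT = 1e9 / 165128 ≈ 6056 failures per 1e9 hours (nearest whole number)

λ = 6.056e-06 /h, FIT = 6056


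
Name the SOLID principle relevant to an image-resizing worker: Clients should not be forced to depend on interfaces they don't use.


This describes the Interface Segregation Principle (ISP)

Interface Segregation Principle (ISP)


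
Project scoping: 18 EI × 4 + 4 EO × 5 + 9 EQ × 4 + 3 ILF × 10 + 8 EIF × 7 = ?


UFP = EI*4 + EO*5 + EQ*4 + ILF*10 + EIF*7
UFP = 18*4 + 4*5 + 9*4 + 3*10 + 8*7
UFP = 72 + 20 + 36 + 30 + 56
UFP = 214

214


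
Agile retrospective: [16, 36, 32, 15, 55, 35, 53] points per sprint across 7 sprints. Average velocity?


Formula: Avg velocity = Total points / Number of sprints
Points: [16, 36, 32, 15, 55, 35, 53]
Sum = 16 + 36 + 32 + 15 + 55 + 35 + 53 = 242
Avg velocity = 242 / 7 = 34.57 points/sprint

34.57 points/sprint


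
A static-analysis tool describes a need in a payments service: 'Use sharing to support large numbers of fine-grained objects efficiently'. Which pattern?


This matches the Flyweight pattern

Flyweight


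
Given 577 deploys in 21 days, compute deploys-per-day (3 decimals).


Formula: deployments per day = releases / days
= 577 / 21
= 27.476 deploys/day
(equivalently, 192.33 deploys/week)

27.476 deploys/day


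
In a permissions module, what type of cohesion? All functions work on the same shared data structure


Reasoning: Functions share data
Type: Communicational cohesion

Communicational cohesion


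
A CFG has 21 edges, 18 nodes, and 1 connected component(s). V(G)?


Formula: V(G) = E - N + 2P
V(G) = 21 - 18 + 2*1
V(G) = 3 + 2
V(G) = 5

5


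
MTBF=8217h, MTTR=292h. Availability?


Availability = MTBF / (MTBF + MTTR)
Availability = 8217 / (8217 + 292)
Availability = 8217 / 8509
Availability = 96.5683%

96.5683%


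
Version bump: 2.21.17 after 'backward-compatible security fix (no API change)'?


Current: 2.21.17
Change category: 'backward-compatible security fix (no API change)' → patch bump
SemVer rule: patch bump → increment PATCH (MAJOR and MINOR unchanged)
New: 2.21.18

2.21.18


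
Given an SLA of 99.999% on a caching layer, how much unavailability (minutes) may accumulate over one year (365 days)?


Formula: allowed downtime = period * (100 - SLA) / 100
Period (year (365 days)) = 525600 minutes
Unavailability fraction = (100 - 99.999) / 100
Allowed downtime = 525600 * (100 - 99.999) / 100
Allowed downtime = 5.256 minutes

5.256 minutes


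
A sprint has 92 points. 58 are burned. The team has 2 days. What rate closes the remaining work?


Formula: Required rate = Remaining points / Days left
Remaining = 92 - 58 = 34 points
Required rate = 34 / 2 = 17.0 points/day

17.0 points/day


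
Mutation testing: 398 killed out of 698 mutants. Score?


Mutation score = killed / total * 100
Mutation score = 398 / 698 * 100
Mutation score = 57.02%

57.02%


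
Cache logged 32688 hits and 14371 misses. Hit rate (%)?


Formula: hit rate = hits / (hits + misses) * 100
hit rate = 32688 / (32688 + 14371) * 100
hit rate = 32688 / 47059 * 100
hit rate = 69.46%

69.46%


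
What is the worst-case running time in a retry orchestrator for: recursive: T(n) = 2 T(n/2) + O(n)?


Reasoning: master theorem case 2 (merge-sort recurrence)
Complexity: O(n log n)

O(n log n)


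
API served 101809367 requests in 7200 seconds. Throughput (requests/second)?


Formula: throughput = requests / seconds
throughput = 101809367 / 7200
throughput = 14140.19 requests/second

14140.19 requests/second


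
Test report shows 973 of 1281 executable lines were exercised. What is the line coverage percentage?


Coverage = covered / total * 100
Coverage = 973 / 1281 * 100
Coverage = 75.96%

75.96%


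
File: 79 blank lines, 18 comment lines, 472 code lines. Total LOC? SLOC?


Total LOC = blank + comment + code
Total LOC = 79 + 18 + 472 = 569
SLOC (source only) = code = 472

Total LOC: 569, SLOC: 472


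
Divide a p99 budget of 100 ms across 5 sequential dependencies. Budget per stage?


Formula: per_stage = total_budget / stages
per_stage = 100 / 5
per_stage = 20.0 ms

20.0 ms


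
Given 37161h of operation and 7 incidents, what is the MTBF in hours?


Formula: MTBF = Total operating time / Number of failures
MTBF = 37161 / 7
MTBF = 5308.71 hours

5308.71 hours


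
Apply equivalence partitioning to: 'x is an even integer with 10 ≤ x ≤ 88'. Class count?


Constraint: even integers in [10, 88]
Class 1: x < 10 — out-of-range invalid
Class 2: x in [10,88] but odd — wrong type invalid
Class 3: x in [10,88] and even — valid
Class 4: x > 88 — out-of-range invalid
Total equivalence classes: 4

4 equivalence classes


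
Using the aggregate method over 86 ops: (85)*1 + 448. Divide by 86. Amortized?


Formula: Amortized cost = Total cost / Operations
Total cost = (85 * 1) + (1 * 448)
Total cost = 85 + 448 = 533
Amortized = 533 / 86 = 6.1977

6.1977


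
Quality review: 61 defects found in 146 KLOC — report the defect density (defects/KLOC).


Defect density = defects / KLOC
Defect density = 61 / 146
Defect density = 0.418 defects/KLOC

0.418 defects/KLOC


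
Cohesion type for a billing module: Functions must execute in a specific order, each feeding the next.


Reasoning: Output of one is input to next
Type: Sequential cohesion

Sequential cohesion
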